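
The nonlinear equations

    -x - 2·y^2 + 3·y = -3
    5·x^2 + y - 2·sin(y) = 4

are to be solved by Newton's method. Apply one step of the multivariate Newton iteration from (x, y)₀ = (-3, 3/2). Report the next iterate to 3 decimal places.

(-1.606, 3.035)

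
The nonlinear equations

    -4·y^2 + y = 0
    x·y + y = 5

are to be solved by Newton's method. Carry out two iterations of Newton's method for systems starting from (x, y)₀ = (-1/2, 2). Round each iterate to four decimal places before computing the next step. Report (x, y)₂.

(4.8726, 0.6041)

At (-1/2, 2): F = (-14.0000, -4.0000).
Jacobian J = [[0, -8·y + 1], [y, x + 1]].
At the point, J = [[0.0000, -15.0000], [2.0000, 0.5000]] (det J = 30.0000).
Solving J·Δ = −F gives Δ = (2.2333, -0.9333).
Then the next iterate is (x, y)₁ = (1.7333, 1.0667).
Round to (1.7333, 1.0667) and repeat: F = (-3.484696, -2.084389), J = [[0.0000, -7.5336], [1.0667, 2.7333]].
Δ = (3.1393, -0.4626), so (x, y)₂ = (4.8726, 0.6041).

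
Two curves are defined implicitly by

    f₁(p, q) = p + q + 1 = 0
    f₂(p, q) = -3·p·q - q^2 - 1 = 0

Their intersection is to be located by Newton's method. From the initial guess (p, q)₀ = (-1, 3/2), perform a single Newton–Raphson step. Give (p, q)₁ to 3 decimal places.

(-0.722, -0.278)

At (-1, 3/2): F = (1.500, 1.250).
Jacobian J = [[1, 1], [-3·q, -3·p - 2·q]].
At the point, J = [[1.000, 1.000], [-4.500, 0.000]] (det J = 4.500).
Solving J·Δ = −F gives Δ = (0.278, -1.778).
Then the next iterate is (p, q)₁ = (-0.722, -0.278).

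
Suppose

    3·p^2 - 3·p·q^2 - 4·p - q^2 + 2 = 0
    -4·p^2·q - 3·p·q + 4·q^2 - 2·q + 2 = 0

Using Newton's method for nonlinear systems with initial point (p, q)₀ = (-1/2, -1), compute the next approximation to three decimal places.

(-0.049, -0.258)

At (-1/2, -1): F = (5.250, 7.500).
Jacobian J = [[6·p - 3·q^2 - 4, -6·p·q - 2·q], [-8·p·q - 3·q, -4·p^2 - 3·p + 8·q - 2]].
At the point, J = [[-10.000, -1.000], [-1.000, -9.500]] (det J = 94.000).
Solving J·Δ = −F gives Δ = (0.451, 0.742).
Then the next iterate is (p, q)₁ = (-0.049, -0.258).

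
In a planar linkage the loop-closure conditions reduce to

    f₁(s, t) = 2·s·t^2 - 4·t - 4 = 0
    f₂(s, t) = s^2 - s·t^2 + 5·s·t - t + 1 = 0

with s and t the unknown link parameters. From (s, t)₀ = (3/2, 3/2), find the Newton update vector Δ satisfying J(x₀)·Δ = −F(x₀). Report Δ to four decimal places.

(-1.6938, 2.1744)

At (3/2, 3/2): F = (-3.2500, 9.6250).
Jacobian J = [[2·t^2, 4·s·t - 4], [2·s - t^2 + 5·t, -2·s·t + 5·s - 1]].
At the point, J = [[4.5000, 5.0000], [8.2500, 2.0000]] (det J = -32.2500).
Solving J·Δ = −F gives Δ = (-1.6938, 2.1744).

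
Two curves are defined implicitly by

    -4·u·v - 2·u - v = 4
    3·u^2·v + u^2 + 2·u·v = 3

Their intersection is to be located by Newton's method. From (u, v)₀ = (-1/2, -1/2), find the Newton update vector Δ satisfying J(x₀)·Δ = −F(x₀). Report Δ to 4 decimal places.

At (-1/2, -1/2): F = (-3.5000, -2.6250).
Jacobian J = [[-4·v - 2, -4·u - 1], [6·u·v + 2·u + 2·v, 3·u^2 + 2·u]].
At the point, J = [[0.0000, 1.0000], [-0.5000, -0.2500]] (det J = 0.5000).
Solving J·Δ = −F gives Δ = (-7.0000, 3.5000).

(-7.0000, 3.5000)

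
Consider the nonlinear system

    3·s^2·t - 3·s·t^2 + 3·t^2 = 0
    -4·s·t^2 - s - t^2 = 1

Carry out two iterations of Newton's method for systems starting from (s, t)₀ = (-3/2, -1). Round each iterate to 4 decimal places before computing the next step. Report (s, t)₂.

At (-3/2, -1): F = (0.7500, 5.5000).
Jacobian J = [[6·s·t - 3·t^2, 3·s^2 - 6·s·t + 6·t], [-4·t^2 - 1, -8·s·t - 2·t]].
At the point, J = [[6.0000, -8.2500], [-5.0000, -10.0000]] (det J = -101.2500).
Solving J·Δ = −F gives Δ = (0.3741, 0.3630).
Then the next iterate is (s, t)₁ = (-1.1259, -0.6370).
Round to (-1.1259, -0.6370) and repeat: F = (0.165392, 1.547552), J = [[3.085883, -4.322237], [-2.623076, -4.463586]].
Δ = (0.2370, 0.2074), so (s, t)₂ = (-0.8889, -0.4296).

(-0.8889, -0.4296)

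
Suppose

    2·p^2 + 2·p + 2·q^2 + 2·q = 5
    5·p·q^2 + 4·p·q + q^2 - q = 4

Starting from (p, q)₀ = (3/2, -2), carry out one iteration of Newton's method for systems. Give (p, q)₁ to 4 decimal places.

(1.0719, -1.4875)

At (3/2, -2): F = (6.5000, 20.0000).
Jacobian J = [[4·p + 2, 4·q + 2], [5·q^2 + 4·q, 10·p·q + 4·p + 2·q - 1]].
At the point, J = [[8.0000, -6.0000], [12.0000, -29.0000]] (det J = -160.0000).
Solving J·Δ = −F gives Δ = (-0.4281, 0.5125).
Then the next iterate is (p, q)₁ = (1.0719, -1.4875).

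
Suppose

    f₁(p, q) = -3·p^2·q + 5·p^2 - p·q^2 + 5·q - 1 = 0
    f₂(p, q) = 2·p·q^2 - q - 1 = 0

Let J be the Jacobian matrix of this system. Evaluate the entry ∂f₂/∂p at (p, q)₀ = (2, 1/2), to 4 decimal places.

0.5000

∂f₂/∂p = 2·q^2.
At (2, 1/2) this is 0.5000.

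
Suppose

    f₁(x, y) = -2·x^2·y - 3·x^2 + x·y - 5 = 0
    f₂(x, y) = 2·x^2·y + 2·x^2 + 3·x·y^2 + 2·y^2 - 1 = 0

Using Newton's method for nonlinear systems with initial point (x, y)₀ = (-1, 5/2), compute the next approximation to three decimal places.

At (-1, 5/2): F = (-15.500, -0.250).
Jacobian J = [[-4·x·y - 6·x + y, -2·x^2 + x], [4·x·y + 4·x + 3·y^2, 2·x^2 + 6·x·y + 4·y]].
At the point, J = [[18.500, -3.000], [4.750, -3.000]] (det J = -41.250).
Solving J·Δ = −F gives Δ = (1.109, 1.673).
Then the next iterate is (x, y)₁ = (0.109, 4.173).

(0.109, 4.173)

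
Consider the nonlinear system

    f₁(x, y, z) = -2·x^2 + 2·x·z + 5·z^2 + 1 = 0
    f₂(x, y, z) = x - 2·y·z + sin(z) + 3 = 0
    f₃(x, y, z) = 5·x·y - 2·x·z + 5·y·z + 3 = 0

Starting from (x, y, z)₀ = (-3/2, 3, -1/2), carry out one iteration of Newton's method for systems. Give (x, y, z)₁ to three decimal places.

(-4.331, -7.734, -2.363)

At (-3/2, 3, -1/2): F = (-0.750, 4.02057, -28.500).
Jacobian J = [[-4·x + 2·z, 0, 2·x + 10·z], [1, -2·z, -2·y + cos(z)], [5·y - 2·z, 5·x + 5·z, -2·x + 5·y]].
At the point, J = [[5.000, 0.000, -8.000], [1.000, 1.000, -5.12242], [16.000, -10.000, 18.000]] (det J = 41.87913).
Solving J·Δ = −F gives Δ = (-2.831, -10.734, -1.863).
Then the next iterate is (x, y, z)₁ = (-4.331, -7.734, -2.363).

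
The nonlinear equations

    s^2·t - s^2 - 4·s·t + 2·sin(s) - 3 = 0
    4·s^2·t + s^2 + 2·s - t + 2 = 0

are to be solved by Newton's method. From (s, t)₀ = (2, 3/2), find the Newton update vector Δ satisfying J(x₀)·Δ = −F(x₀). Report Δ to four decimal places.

(0.7939, -3.7544)

At (2, 3/2): F = (-11.181405, 32.5000).
Jacobian J = [[2·s·t - 2·s - 4·t + 2·cos(s), s^2 - 4·s], [8·s·t + 2·s + 2, 4·s^2 - 1]].
At the point, J = [[-4.832294, -4.0000], [30.0000, 15.0000]] (det J = 47.515595).
Solving J·Δ = −F gives Δ = (0.7939, -3.7544).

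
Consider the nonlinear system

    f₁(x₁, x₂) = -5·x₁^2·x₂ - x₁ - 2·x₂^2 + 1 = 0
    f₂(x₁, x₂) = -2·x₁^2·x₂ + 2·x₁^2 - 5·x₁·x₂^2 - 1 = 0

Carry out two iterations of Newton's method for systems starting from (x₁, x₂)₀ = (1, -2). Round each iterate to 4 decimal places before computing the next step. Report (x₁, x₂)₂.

(0.5683, -0.7690)

At (1, -2): F = (2.0000, -15.0000).
Jacobian J = [[-10·x₁·x₂ - 1, -5·x₁^2 - 4·x₂], [-4·x₁·x₂ + 4·x₁ - 5·x₂^2, -2·x₁^2 - 10·x₁·x₂]].
At the point, J = [[19.0000, 3.0000], [-8.0000, 18.0000]] (det J = 366.0000).
Solving J·Δ = −F gives Δ = (-0.2213, 0.7350).
Then the next iterate is (x₁, x₂)₁ = (0.7787, -1.2650).
Round to (0.7787, -1.2650) and repeat: F = (0.856164, -4.483603), J = [[8.850555, 2.028132], [-0.946103, 8.637808]].
Δ = (-0.2104, 0.4960), so (x₁, x₂)₂ = (0.5683, -0.7690).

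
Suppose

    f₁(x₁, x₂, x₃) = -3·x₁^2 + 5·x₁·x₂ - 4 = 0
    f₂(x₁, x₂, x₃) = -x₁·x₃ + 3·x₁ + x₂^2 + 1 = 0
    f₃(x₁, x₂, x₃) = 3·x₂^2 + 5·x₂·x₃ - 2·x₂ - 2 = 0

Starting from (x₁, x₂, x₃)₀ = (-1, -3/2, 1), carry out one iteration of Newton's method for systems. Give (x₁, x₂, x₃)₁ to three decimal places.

(-1.288, -1.314, 0.884)

At (-1, -3/2, 1): F = (0.500, 1.250, 0.250).
Jacobian J = [[-6·x₁ + 5·x₂, 5·x₁, 0], [-x₃ + 3, 2·x₂, -x₁], [0, 6·x₂ + 5·x₃ - 2, 5·x₂]].
At the point, J = [[-1.500, -5.000, 0.000], [2.000, -3.000, 1.000], [0.000, -6.000, -7.500]] (det J = -117.750).
Solving J·Δ = −F gives Δ = (-0.288, 0.186, -0.116).
Then the next iterate is (x₁, x₂, x₃)₁ = (-1.288, -1.314, 0.884).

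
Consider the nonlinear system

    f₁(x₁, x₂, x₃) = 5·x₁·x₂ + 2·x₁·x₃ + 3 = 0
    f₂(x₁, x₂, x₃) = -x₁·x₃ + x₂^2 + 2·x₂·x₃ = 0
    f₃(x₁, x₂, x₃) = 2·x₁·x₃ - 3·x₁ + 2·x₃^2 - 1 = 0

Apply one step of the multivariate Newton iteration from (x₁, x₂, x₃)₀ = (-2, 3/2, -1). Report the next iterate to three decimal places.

At (-2, 3/2, -1): F = (-8.000, -2.750, 11.000).
Jacobian J = [[5·x₂ + 2·x₃, 5·x₁, 2·x₁], [-x₃, 2·x₂ + 2·x₃, -x₁ + 2·x₂], [2·x₃ - 3, 0, 2·x₁ + 4·x₃]].
At the point, J = [[5.500, -10.000, -4.000], [1.000, 1.000, 5.000], [-5.000, 0.000, -8.000]] (det J = 106.000).
Solving J·Δ = −F gives Δ = (2.094, 0.325, 0.066).
Then the next iterate is (x₁, x₂, x₃)₁ = (0.094, 1.825, -0.934).

(0.094, 1.825, -0.934)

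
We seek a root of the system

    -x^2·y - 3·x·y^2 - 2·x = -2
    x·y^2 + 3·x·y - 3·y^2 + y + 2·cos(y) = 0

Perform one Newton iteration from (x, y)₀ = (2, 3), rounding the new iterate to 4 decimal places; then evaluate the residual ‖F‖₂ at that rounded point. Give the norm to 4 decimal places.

20.3723

At (2, 3): F = (-68.0000, 10.020015).
Jacobian J = [[-2·x·y - 3·y^2 - 2, -x^2 - 6·x·y], [y^2 + 3·y, 2·x·y + 3·x - 6·y - 2·sin(y) + 1]].
At the point, J = [[-41.0000, -40.0000], [18.0000, 0.717760]] (det J = 690.571841).
Solving J·Δ = −F gives Δ = (-0.5097, -1.1775).
Then the next iterate is (x, y)₁ = (1.4903, 1.8225).
Re-evaluating at (1.4903, 1.8225): F = (-19.878484, 4.458129), so ‖F‖₂ = 20.3723.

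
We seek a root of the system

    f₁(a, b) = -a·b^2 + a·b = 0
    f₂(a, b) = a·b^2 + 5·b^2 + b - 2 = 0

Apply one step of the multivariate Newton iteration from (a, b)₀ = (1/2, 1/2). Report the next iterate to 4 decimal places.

At (1/2, 1/2): F = (0.1250, -0.1250).
Jacobian J = [[-b^2 + b, -2·a·b + a], [b^2, 2·a·b + 10·b + 1]].
At the point, J = [[0.2500, 0.0000], [0.2500, 6.5000]] (det J = 1.6250).
Solving J·Δ = −F gives Δ = (-0.5000, 0.0385).
Then the next iterate is (a, b)₁ = (0.0000, 0.5385).

(0.0000, 0.5385)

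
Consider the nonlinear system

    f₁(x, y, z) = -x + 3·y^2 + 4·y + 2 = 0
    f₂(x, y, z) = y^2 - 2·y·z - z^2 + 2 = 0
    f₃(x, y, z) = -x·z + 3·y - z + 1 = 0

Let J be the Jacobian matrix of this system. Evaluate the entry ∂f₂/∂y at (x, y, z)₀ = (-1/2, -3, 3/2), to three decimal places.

-9.000

∂f₂/∂y = 2·y - 2·z.
At (-1/2, -3, 3/2) this is -9.000.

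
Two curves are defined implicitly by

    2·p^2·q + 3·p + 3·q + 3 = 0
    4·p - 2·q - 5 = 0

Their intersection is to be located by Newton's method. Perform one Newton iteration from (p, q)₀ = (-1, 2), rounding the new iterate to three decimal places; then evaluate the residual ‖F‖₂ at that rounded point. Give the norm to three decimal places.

137.250

At (-1, 2): F = (10.000, -13.000).
Jacobian J = [[4·p·q + 3, 2·p^2 + 3], [4, -2]].
At the point, J = [[-5.000, 5.000], [4.000, -2.000]] (det J = -10.000).
Solving J·Δ = −F gives Δ = (4.500, 2.500).
Then the next iterate is (p, q)₁ = (3.500, 4.500).
Re-evaluating at (3.500, 4.500): F = (137.250, 0.000), so ‖F‖₂ = 137.250.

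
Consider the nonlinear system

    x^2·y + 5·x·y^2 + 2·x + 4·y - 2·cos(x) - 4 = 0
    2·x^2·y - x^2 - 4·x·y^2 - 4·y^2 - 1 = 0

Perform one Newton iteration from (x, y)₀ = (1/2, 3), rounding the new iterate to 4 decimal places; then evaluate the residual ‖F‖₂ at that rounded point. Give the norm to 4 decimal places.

At (1/2, 3): F = (30.494835, -53.7500).
Jacobian J = [[2·x·y + 5·y^2 + 2·sin(x) + 2, x^2 + 10·x·y + 4], [4·x·y - 2·x - 4·y^2, 2·x^2 - 8·x·y - 8·y]].
At the point, J = [[50.958851, 19.2500], [-31.0000, -35.5000]] (det J = -1212.289213).
Solving J·Δ = −F gives Δ = (-0.0395, -1.4796).
Then the next iterate is (x, y)₁ = (0.4605, 1.5204).
Re-evaluating at (0.4605, 1.5204): F = (6.855852, -14.071689), so ‖F‖₂ = 15.6530.

15.6530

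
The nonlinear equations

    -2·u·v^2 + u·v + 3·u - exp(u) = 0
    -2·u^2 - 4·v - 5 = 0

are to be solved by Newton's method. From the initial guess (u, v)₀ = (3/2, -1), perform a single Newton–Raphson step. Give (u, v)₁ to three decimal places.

(0.560, -0.964)

At (3/2, -1): F = (-4.48169, -5.500).
Jacobian J = [[-2·v^2 + v - exp(u) + 3, -4·u·v + u], [-4·u, -4]].
At the point, J = [[-4.48169, 7.500], [-6.000, -4.000]] (det J = 62.92676).
Solving J·Δ = −F gives Δ = (-0.940, 0.036).
Then the next iterate is (u, v)₁ = (0.560, -0.964).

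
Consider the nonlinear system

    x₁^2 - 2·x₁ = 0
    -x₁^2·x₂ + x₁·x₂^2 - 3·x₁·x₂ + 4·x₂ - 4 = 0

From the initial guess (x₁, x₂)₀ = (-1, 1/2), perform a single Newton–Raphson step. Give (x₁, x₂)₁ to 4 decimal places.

At (-1, 1/2): F = (3.0000, -1.2500).
Jacobian J = [[2·x₁ - 2, 0], [-2·x₁·x₂ + x₂^2 - 3·x₂, -x₁^2 + 2·x₁·x₂ - 3·x₁ + 4]].
At the point, J = [[-4.0000, 0.0000], [-0.2500, 5.0000]] (det J = -20.0000).
Solving J·Δ = −F gives Δ = (0.7500, 0.2875).
Then the next iterate is (x₁, x₂)₁ = (-0.2500, 0.7875).

(-0.2500, 0.7875)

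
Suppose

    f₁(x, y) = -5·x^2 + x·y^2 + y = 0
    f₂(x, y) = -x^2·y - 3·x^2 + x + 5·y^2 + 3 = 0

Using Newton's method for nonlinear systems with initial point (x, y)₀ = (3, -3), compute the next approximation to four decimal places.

At (3, -3): F = (-21.0000, 51.0000).
Jacobian J = [[-10·x + y^2, 2·x·y + 1], [-2·x·y - 6·x + 1, -x^2 + 10·y]].
At the point, J = [[-21.0000, -17.0000], [1.0000, -39.0000]] (det J = 836.0000).
Solving J·Δ = −F gives Δ = (-2.0167, 1.2560).
Then the next iterate is (x, y)₁ = (0.9833, -1.7440).

(0.9833, -1.7440)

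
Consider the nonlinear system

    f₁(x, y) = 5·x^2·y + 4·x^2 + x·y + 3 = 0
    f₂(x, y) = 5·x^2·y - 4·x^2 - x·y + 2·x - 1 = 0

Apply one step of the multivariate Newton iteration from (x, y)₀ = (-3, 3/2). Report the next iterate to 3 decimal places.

(-1.454, 1.556)

At (-3, 3/2): F = (102.000, 29.000).
Jacobian J = [[10·x·y + 8·x + y, 5·x^2 + x], [10·x·y - 8·x - y + 2, 5·x^2 - x]].
At the point, J = [[-67.500, 42.000], [-20.500, 48.000]] (det J = -2379.000).
Solving J·Δ = −F gives Δ = (1.546, 0.056).
Then the next iterate is (x, y)₁ = (-1.454, 1.556).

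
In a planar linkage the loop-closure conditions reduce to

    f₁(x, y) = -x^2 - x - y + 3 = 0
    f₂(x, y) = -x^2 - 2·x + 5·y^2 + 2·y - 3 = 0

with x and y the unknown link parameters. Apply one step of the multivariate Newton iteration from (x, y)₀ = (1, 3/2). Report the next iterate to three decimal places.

At (1, 3/2): F = (-0.500, 8.250).
Jacobian J = [[-2·x - 1, -1], [-2·x - 2, 10·y + 2]].
At the point, J = [[-3.000, -1.000], [-4.000, 17.000]] (det J = -55.000).
Solving J·Δ = −F gives Δ = (-0.005, -0.486).
Then the next iterate is (x, y)₁ = (0.995, 1.014).

(0.995, 1.014)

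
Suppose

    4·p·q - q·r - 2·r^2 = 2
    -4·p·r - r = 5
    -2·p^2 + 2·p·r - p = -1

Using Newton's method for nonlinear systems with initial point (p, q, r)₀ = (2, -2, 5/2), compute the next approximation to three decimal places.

At (2, -2, 5/2): F = (-25.500, -27.500, 1.000).
Jacobian J = [[4·q, 4·p - r, -q - 4·r], [-4·r, 0, -4·p - 1], [-4·p + 2·r - 1, 0, 2·p]].
At the point, J = [[-8.000, 5.500, -8.000], [-10.000, 0.000, -9.000], [-4.000, 0.000, 4.000]] (det J = 418.000).
Solving J·Δ = −F gives Δ = (-1.329, 0.407, -1.579).
Then the next iterate is (p, q, r)₁ = (0.671, -1.593, 0.921).

(0.671, -1.593, 0.921)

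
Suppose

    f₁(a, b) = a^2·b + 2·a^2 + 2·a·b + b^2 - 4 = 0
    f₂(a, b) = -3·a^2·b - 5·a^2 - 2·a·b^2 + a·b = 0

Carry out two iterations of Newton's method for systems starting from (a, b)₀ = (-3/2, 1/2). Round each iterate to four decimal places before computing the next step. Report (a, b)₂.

At (-3/2, 1/2): F = (0.3750, -14.6250).
Jacobian J = [[2·a·b + 4·a + 2·b, a^2 + 2·a + 2·b], [-6·a·b - 10·a - 2·b^2 + b, -3·a^2 - 4·a·b + a]].
At the point, J = [[-6.5000, 0.2500], [19.5000, -5.2500]] (det J = 29.2500).
Solving J·Δ = −F gives Δ = (-0.0577, -3.0000).
Then the next iterate is (a, b)₁ = (-1.5577, -2.5000).
Round to (-1.5577, -2.5000) and repeat: F = (8.825285, 29.431573), J = [[-3.4423, -5.688971], [-22.7885, -24.413988]].
Δ = (-1.0531, 2.1885), so (a, b)₂ = (-2.6108, -0.3115).

(-2.6108, -0.3115)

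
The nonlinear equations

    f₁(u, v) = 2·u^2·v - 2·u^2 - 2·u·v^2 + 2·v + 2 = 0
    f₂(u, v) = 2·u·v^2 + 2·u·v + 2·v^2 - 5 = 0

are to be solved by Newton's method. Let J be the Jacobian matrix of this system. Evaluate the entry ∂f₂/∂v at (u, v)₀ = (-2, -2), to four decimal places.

∂f₂/∂v = 4·u·v + 2·u + 4·v.
At (-2, -2) this is 4.0000.

4.0000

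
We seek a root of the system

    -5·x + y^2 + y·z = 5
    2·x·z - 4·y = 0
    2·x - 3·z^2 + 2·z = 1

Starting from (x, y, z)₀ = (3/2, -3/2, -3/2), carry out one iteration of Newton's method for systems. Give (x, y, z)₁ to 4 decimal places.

(-16.2654, 15.1500, 2.4346)

At (3/2, -3/2, -3/2): F = (-8.0000, 1.5000, -7.7500).
Jacobian J = [[-5, 2·y + z, y], [2·z, -4, 2·x], [2, 0, -6·z + 2]].
At the point, J = [[-5.0000, -4.5000, -1.5000], [-3.0000, -4.0000, 3.0000], [2.0000, 0.0000, 11.0000]] (det J = 32.5000).
Solving J·Δ = −F gives Δ = (-17.7654, 16.6500, 3.9346).
Then the next iterate is (x, y, z)₁ = (-16.2654, 15.1500, 2.4346).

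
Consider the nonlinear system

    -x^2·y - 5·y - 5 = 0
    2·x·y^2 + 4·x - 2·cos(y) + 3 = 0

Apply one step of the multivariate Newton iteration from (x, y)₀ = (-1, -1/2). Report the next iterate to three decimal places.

(-0.167, -0.972)

At (-1, -1/2): F = (-2.000, -3.25517).
Jacobian J = [[-2·x·y, -x^2 - 5], [2·y^2 + 4, 4·x·y + 2·sin(y)]].
At the point, J = [[-1.000, -6.000], [4.500, 1.04115]] (det J = 25.95885).
Solving J·Δ = −F gives Δ = (0.833, -0.472).
Then the next iterate is (x, y)₁ = (-0.167, -0.972).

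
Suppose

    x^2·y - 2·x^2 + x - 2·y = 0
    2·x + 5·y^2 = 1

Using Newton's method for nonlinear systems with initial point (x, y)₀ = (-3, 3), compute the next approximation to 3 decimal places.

(-4.622, 1.841)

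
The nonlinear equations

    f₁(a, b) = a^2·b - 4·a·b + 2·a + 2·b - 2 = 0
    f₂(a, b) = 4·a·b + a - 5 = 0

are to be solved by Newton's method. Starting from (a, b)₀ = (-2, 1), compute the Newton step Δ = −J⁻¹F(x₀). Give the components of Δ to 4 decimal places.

(6.6364, 2.2727)

At (-2, 1): F = (8.0000, -15.0000).
Jacobian J = [[2·a·b - 4·b + 2, a^2 - 4·a + 2], [4·b + 1, 4·a]].
At the point, J = [[-6.0000, 14.0000], [5.0000, -8.0000]] (det J = -22.0000).
Solving J·Δ = −F gives Δ = (6.6364, 2.2727).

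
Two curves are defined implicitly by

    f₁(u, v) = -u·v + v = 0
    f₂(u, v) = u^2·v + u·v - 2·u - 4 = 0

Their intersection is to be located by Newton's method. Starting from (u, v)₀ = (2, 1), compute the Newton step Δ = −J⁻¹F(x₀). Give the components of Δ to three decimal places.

(-2.667, 1.667)

At (2, 1): F = (-1.000, -2.000).
Jacobian J = [[-v, -u + 1], [2·u·v + v - 2, u^2 + u]].
At the point, J = [[-1.000, -1.000], [3.000, 6.000]] (det J = -3.000).
Solving J·Δ = −F gives Δ = (-2.667, 1.667).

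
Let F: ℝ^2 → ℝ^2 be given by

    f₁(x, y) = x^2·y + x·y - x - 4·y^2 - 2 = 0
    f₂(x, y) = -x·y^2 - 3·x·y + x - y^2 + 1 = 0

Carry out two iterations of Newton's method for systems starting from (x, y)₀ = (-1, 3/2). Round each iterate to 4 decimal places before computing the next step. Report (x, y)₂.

At (-1, 3/2): F = (-10.0000, 4.5000).
Jacobian J = [[2·x·y + y - 1, x^2 + x - 8·y], [-y^2 - 3·y + 1, -2·x·y - 3·x - 2·y]].
At the point, J = [[-2.5000, -12.0000], [-5.7500, 3.0000]] (det J = -76.5000).
Solving J·Δ = −F gives Δ = (0.3137, -0.8987).
Then the next iterate is (x, y)₁ = (-0.6863, 0.6013).
Round to (-0.6863, 0.6013) and repeat: F = (-2.889402, 1.438295), J = [[-1.224044, -5.025692], [-1.165462, 1.681644]].
Δ = (0.2993, -0.6478), so (x, y)₂ = (-0.3870, -0.0465).

(-0.3870, -0.0465)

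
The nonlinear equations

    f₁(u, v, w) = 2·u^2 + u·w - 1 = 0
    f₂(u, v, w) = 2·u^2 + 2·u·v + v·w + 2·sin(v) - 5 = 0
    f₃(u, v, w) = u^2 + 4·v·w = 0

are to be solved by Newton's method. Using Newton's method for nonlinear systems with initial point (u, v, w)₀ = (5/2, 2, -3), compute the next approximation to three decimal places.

At (5/2, 2, -3): F = (4.000, 13.31859, -17.750).
Jacobian J = [[4·u + w, 0, u], [4·u + 2·v, 2·u + w + 2·cos(v), v], [2·u, 4·w, 4·v]].
At the point, J = [[7.000, 0.000, 2.500], [14.000, 1.16771, 2.000], [5.000, -12.000, 8.000]] (det J = -201.20477).
Solving J·Δ = −F gives Δ = (-1.065, -1.001, 1.383).
Then the next iterate is (u, v, w)₁ = (1.435, 0.999, -1.617).

(1.435, 0.999, -1.617)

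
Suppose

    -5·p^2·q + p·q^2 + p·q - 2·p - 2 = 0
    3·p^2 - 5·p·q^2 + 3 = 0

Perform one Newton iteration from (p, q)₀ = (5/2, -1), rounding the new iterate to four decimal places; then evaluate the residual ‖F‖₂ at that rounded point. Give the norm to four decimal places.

6.3582

At (5/2, -1): F = (24.2500, 9.2500).
Jacobian J = [[-10·p·q + q^2 + q - 2, -5·p^2 + 2·p·q + p], [6·p - 5·q^2, -10·p·q]].
At the point, J = [[23.0000, -33.7500], [10.0000, 25.0000]] (det J = 912.5000).
Solving J·Δ = −F gives Δ = (-1.0065, 0.0326).
Then the next iterate is (p, q)₁ = (1.4935, -0.9674).
Re-evaluating at (1.4935, -0.9674): F = (5.755032, 2.703072), so ‖F‖₂ = 6.3582.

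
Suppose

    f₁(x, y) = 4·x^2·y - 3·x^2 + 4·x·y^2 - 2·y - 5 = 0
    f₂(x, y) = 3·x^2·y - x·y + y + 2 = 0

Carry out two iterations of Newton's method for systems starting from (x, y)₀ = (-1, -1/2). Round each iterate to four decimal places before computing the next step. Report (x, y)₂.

(0.6570, -1.4332)

At (-1, -1/2): F = (-10.0000, -0.5000).
Jacobian J = [[8·x·y - 6·x + 4·y^2, 4·x^2 + 8·x·y - 2], [6·x·y - y, 3·x^2 - x + 1]].
At the point, J = [[11.0000, 6.0000], [3.5000, 5.0000]] (det J = 34.0000).
Solving J·Δ = −F gives Δ = (1.3824, -0.8676).
Then the next iterate is (x, y)₁ = (0.3824, -1.3676).
Round to (0.3824, -1.3676) and repeat: F = (-0.642568, 0.555419), J = [[1.003157, -5.598843], [-1.770221, 1.056289]].
Δ = (0.2746, -0.0656), so (x, y)₂ = (0.6570, -1.4332).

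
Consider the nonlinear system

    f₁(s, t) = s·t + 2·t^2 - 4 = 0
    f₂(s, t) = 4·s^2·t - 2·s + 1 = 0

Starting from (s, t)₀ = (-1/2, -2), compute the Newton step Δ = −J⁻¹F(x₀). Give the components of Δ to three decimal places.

At (-1/2, -2): F = (5.000, 0.000).
Jacobian J = [[t, s + 4·t], [8·s·t - 2, 4·s^2]].
At the point, J = [[-2.000, -8.500], [6.000, 1.000]] (det J = 49.000).
Solving J·Δ = −F gives Δ = (-0.102, 0.612).

(-0.102, 0.612)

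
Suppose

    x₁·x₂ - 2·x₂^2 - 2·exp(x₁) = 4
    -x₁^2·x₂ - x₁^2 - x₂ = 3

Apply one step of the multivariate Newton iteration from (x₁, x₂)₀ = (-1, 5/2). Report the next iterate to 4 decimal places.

At (-1, 5/2): F = (-19.735759, -9.0000).
Jacobian J = [[x₂ - 2·exp(x₁), x₁ - 4·x₂], [-2·x₁·x₂ - 2·x₁, -x₁^2 - 1]].
At the point, J = [[1.764241, -11.0000], [7.0000, -2.0000]] (det J = 73.471518).
Solving J·Δ = −F gives Δ = (0.8102, -1.6642).
Then the next iterate is (x₁, x₂)₁ = (-0.1898, 0.8358).

(-0.1898, 0.8358)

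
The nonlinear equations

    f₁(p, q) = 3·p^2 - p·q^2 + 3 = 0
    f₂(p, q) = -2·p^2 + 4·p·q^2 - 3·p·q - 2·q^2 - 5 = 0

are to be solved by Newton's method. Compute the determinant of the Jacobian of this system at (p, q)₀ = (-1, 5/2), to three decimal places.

J = [[6·p - q^2, -2·p·q], [-4·p + 4·q^2 - 3·q, 8·p·q - 3·p - 4·q]].
At the point, J = [[-12.250, 5.000], [21.500, -27.000]].
det J = 223.250.

223.250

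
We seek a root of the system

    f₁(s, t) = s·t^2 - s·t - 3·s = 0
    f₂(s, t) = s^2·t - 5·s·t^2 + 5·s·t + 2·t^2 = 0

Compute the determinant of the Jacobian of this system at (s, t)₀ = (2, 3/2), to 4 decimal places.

J = [[t^2 - t - 3, 2·s·t - s], [2·s·t - 5·t^2 + 5·t, s^2 - 10·s·t + 5·s + 4·t]].
At the point, J = [[-2.2500, 4.0000], [2.2500, -10.0000]].
det J = 13.5000.

13.5000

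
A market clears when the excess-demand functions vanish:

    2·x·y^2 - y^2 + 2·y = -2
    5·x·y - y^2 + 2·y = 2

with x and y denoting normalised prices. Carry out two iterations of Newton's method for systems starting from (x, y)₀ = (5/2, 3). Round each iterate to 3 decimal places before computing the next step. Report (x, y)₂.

At (5/2, 3): F = (44.000, 32.500).
Jacobian J = [[2·y^2, 4·x·y - 2·y + 2], [5·y, 5·x - 2·y + 2]].
At the point, J = [[18.000, 26.000], [15.000, 8.500]] (det J = -237.000).
Solving J·Δ = −F gives Δ = (-1.987, -0.316).
Then the next iterate is (x, y)₁ = (0.513, 2.684).
Round to (0.513, 2.684) and repeat: F = (7.55530, 3.04860), J = [[14.40771, 2.13957], [13.420, -0.803]].
Δ = (-0.313, -1.427), so (x, y)₂ = (0.200, 1.257).

(0.200, 1.257)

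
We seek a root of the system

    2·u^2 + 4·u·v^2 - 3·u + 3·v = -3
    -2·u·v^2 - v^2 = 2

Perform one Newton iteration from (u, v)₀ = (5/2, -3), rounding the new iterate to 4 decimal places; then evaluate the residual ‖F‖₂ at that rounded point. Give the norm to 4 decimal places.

At (5/2, -3): F = (89.0000, -56.0000).
Jacobian J = [[4·u + 4·v^2 - 3, 8·u·v + 3], [-2·v^2, -4·u·v - 2·v]].
At the point, J = [[43.0000, -57.0000], [-18.0000, 36.0000]] (det J = 522.0000).
Solving J·Δ = −F gives Δ = (-0.0230, 1.5441).
Then the next iterate is (u, v)₁ = (2.4770, -1.4559).
Re-evaluating at (2.4770, -1.4559): F = (24.473799, -14.620365), so ‖F‖₂ = 28.5083.

28.5083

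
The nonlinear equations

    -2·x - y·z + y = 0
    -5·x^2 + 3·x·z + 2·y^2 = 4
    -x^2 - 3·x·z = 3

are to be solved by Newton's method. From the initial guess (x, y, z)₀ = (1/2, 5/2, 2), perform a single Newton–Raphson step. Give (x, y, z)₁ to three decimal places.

At (1/2, 5/2, 2): F = (-3.500, 10.250, -6.250).
Jacobian J = [[-2, -z + 1, -y], [-10·x + 3·z, 4·y, 3·x], [-2·x - 3·z, 0, -3·x]].
At the point, J = [[-2.000, -1.000, -2.500], [1.000, 10.000, 1.500], [-7.000, 0.000, -1.500]] (det J = -136.000).
Solving J·Δ = −F gives Δ = (-0.807, -0.884, -0.401).
Then the next iterate is (x, y, z)₁ = (-0.307, 1.616, 1.599).

(-0.307, 1.616, 1.599)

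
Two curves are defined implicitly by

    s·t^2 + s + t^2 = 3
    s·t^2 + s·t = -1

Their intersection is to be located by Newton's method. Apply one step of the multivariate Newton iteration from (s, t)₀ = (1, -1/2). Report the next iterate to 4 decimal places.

(4.0000, 0.6250)

At (1, -1/2): F = (-1.5000, 0.7500).
Jacobian J = [[t^2 + 1, 2·s·t + 2·t], [t^2 + t, 2·s·t + s]].
At the point, J = [[1.2500, -2.0000], [-0.2500, 0.0000]] (det J = -0.5000).
Solving J·Δ = −F gives Δ = (3.0000, 1.1250).
Then the next iterate is (s, t)₁ = (4.0000, 0.6250).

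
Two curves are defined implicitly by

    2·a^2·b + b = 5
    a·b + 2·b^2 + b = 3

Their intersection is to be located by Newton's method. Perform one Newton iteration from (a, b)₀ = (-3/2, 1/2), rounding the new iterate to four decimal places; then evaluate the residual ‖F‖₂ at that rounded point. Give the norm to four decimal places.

At (-3/2, 1/2): F = (-2.2500, -2.7500).
Jacobian J = [[4·a·b, 2·a^2 + 1], [b, a + 4·b + 1]].
At the point, J = [[-3.0000, 5.5000], [0.5000, 1.5000]] (det J = -7.2500).
Solving J·Δ = −F gives Δ = (1.6207, 1.2931).
Then the next iterate is (a, b)₁ = (0.1207, 1.7931).
Re-evaluating at (0.1207, 1.7931): F = (-3.154654, 5.439942), so ‖F‖₂ = 6.2885.

6.2885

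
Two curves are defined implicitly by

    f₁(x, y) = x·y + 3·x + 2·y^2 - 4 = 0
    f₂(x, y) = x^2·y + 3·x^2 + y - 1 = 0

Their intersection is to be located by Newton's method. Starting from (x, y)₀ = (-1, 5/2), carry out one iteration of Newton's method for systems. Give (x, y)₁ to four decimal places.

At (-1, 5/2): F = (3.0000, 7.0000).
Jacobian J = [[y + 3, x + 4·y], [2·x·y + 6·x, x^2 + 1]].
At the point, J = [[5.5000, 9.0000], [-11.0000, 2.0000]] (det J = 110.0000).
Solving J·Δ = −F gives Δ = (0.5182, -0.6500).
Then the next iterate is (x, y)₁ = (-0.4818, 1.8500).

(-0.4818, 1.8500)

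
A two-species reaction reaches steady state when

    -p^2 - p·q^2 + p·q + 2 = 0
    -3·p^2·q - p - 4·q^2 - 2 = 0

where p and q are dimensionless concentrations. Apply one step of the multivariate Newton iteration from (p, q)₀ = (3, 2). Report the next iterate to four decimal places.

At (3, 2): F = (-13.0000, -75.0000).
Jacobian J = [[-2·p - q^2 + q, -2·p·q + p], [-6·p·q - 1, -3·p^2 - 8·q]].
At the point, J = [[-8.0000, -9.0000], [-37.0000, -43.0000]] (det J = 11.0000).
Solving J·Δ = −F gives Δ = (10.5455, -10.8182).
Then the next iterate is (p, q)₁ = (13.5455, -8.8182).

(13.5455, -8.8182)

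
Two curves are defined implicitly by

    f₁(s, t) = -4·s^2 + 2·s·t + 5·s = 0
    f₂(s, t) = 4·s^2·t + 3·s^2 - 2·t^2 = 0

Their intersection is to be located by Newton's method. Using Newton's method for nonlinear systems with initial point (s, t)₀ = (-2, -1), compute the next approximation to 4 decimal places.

At (-2, -1): F = (-22.0000, -6.0000).
Jacobian J = [[-8·s + 2·t + 5, 2·s], [8·s·t + 6·s, 4·s^2 - 4·t]].
At the point, J = [[19.0000, -4.0000], [4.0000, 20.0000]] (det J = 396.0000).
Solving J·Δ = −F gives Δ = (1.1717, 0.0657).
Then the next iterate is (s, t)₁ = (-0.8283, -0.9343).

(-0.8283, -0.9343)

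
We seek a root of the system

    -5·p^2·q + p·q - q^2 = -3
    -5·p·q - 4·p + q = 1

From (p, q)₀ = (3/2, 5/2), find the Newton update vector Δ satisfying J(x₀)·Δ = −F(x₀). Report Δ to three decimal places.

(-10.291, 22.547)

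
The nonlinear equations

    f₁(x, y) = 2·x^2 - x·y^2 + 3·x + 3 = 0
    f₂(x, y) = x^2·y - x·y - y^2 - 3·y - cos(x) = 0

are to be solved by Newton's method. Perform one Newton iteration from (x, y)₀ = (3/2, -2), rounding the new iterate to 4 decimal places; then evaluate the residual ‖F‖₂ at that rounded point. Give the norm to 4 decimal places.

At (3/2, -2): F = (6.0000, 0.429263).
Jacobian J = [[4·x - y^2 + 3, -2·x·y], [2·x·y - y + sin(x), x^2 - x - 2·y - 3]].
At the point, J = [[5.0000, 6.0000], [-3.002505, 1.7500]] (det J = 26.765030).
Solving J·Δ = −F gives Δ = (-0.2961, -0.7533).
Then the next iterate is (x, y)₁ = (1.2039, -2.7533).
Re-evaluating at (1.2039, -2.7533): F = (0.384093, -0.355348), so ‖F‖₂ = 0.5233.

0.5233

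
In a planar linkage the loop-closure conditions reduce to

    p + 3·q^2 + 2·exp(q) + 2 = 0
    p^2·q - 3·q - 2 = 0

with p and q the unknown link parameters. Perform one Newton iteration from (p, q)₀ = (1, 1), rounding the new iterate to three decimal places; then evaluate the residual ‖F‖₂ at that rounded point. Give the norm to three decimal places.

At (1, 1): F = (11.43656, -4.000).
Jacobian J = [[1, 6·q + 2·exp(q)], [2·p·q, p^2 - 3]].
At the point, J = [[1.000, 11.43656], [2.000, -2.000]] (det J = -24.87313).
Solving J·Δ = −F gives Δ = (0.920, -1.080).
Then the next iterate is (p, q)₁ = (1.920, -0.080).
Re-evaluating at (1.920, -0.080): F = (5.78543, -2.05491), so ‖F‖₂ = 6.140.

6.140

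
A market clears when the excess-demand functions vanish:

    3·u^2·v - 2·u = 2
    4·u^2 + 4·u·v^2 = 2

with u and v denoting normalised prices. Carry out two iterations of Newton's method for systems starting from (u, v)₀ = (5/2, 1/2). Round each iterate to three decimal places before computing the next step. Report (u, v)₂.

(-0.281, 2.262)

At (5/2, 1/2): F = (2.375, 25.500).
Jacobian J = [[6·u·v - 2, 3·u^2], [8·u + 4·v^2, 8·u·v]].
At the point, J = [[5.500, 18.750], [21.000, 10.000]] (det J = -338.750).
Solving J·Δ = −F gives Δ = (-1.341, 0.267).
Then the next iterate is (u, v)₁ = (1.159, 0.767).
Round to (1.159, 0.767) and repeat: F = (-1.22711, 6.10043), J = [[3.33372, 4.02984], [11.62516, 7.11162]].
Δ = (-1.440, 1.495), so (u, v)₂ = (-0.281, 2.262).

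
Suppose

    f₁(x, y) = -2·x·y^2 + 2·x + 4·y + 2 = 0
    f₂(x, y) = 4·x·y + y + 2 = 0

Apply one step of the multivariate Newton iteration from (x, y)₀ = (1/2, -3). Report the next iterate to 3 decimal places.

(0.278, -1.556)

At (1/2, -3): F = (-18.000, -7.000).
Jacobian J = [[-2·y^2 + 2, -4·x·y + 4], [4·y, 4·x + 1]].
At the point, J = [[-16.000, 10.000], [-12.000, 3.000]] (det J = 72.000).
Solving J·Δ = −F gives Δ = (-0.222, 1.444).
Then the next iterate is (x, y)₁ = (0.278, -1.556).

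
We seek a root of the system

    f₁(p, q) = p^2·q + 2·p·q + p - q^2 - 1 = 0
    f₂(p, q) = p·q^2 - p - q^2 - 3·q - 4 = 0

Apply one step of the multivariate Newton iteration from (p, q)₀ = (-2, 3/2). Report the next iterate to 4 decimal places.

At (-2, 3/2): F = (-5.2500, -13.2500).
Jacobian J = [[2·p·q + 2·q + 1, p^2 + 2·p - 2·q], [q^2 - 1, 2·p·q - 2·q - 3]].
At the point, J = [[-2.0000, -3.0000], [1.2500, -12.0000]] (det J = 27.7500).
Solving J·Δ = −F gives Δ = (-0.8378, -1.1914).
Then the next iterate is (p, q)₁ = (-2.8378, 0.3086).

(-2.8378, 0.3086)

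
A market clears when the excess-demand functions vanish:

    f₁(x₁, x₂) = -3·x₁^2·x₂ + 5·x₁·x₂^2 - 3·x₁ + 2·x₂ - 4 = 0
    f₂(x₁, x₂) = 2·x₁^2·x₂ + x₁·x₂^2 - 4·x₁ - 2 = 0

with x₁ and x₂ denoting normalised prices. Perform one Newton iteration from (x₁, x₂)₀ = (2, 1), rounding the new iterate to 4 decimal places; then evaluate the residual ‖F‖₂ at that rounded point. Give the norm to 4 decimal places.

At (2, 1): F = (-10.0000, 0.0000).
Jacobian J = [[-6·x₁·x₂ + 5·x₂^2 - 3, -3·x₁^2 + 10·x₁·x₂ + 2], [4·x₁·x₂ + x₂^2 - 4, 2·x₁^2 + 2·x₁·x₂]].
At the point, J = [[-10.0000, 10.0000], [5.0000, 12.0000]] (det J = -170.0000).
Solving J·Δ = −F gives Δ = (-0.7059, 0.2941).
Then the next iterate is (x₁, x₂)₁ = (1.2941, 1.2941).
Re-evaluating at (1.2941, 1.2941): F = (-0.959655, -0.674732), so ‖F‖₂ = 1.1731.

1.1731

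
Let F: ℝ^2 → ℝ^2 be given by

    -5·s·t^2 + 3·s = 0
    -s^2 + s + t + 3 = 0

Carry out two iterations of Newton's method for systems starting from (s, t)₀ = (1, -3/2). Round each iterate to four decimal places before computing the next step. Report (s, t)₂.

At (1, -3/2): F = (-8.2500, 1.5000).
Jacobian J = [[-5·t^2 + 3, -10·s·t], [-2·s + 1, 1]].
At the point, J = [[-8.2500, 15.0000], [-1.0000, 1.0000]] (det J = 6.7500).
Solving J·Δ = −F gives Δ = (4.5556, 3.0556).
Then the next iterate is (s, t)₁ = (5.5556, 1.5556).
Round to (5.5556, 1.5556) and repeat: F = (-50.552942, -20.753491), J = [[-9.099457, -86.422914], [-10.1112, 1.0000]].
Δ = (-2.0886, -0.3650), so (s, t)₂ = (3.4670, 1.1906).

(3.4670, 1.1906)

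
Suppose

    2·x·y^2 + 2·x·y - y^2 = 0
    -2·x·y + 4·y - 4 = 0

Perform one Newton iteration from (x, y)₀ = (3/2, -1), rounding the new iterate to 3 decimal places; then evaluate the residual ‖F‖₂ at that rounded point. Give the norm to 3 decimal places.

15.232

At (3/2, -1): F = (-1.000, -5.000).
Jacobian J = [[2·y^2 + 2·y, 4·x·y + 2·x - 2·y], [-2·y, -2·x + 4]].
At the point, J = [[0.000, -1.000], [2.000, 1.000]] (det J = 2.000).
Solving J·Δ = −F gives Δ = (3.000, -1.000).
Then the next iterate is (x, y)₁ = (4.500, -2.000).
Re-evaluating at (4.500, -2.000): F = (14.000, 6.000), so ‖F‖₂ = 15.232.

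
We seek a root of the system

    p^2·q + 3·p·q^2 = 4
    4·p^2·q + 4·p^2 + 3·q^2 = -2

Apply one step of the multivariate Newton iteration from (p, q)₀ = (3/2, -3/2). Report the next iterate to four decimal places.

(2.2083, -1.1139)

At (3/2, -3/2): F = (2.7500, 4.2500).
Jacobian J = [[2·p·q + 3·q^2, p^2 + 6·p·q], [8·p·q + 8·p, 4·p^2 + 6·q]].
At the point, J = [[2.2500, -11.2500], [-6.0000, 0.0000]] (det J = -67.5000).
Solving J·Δ = −F gives Δ = (0.7083, 0.3861).
Then the next iterate is (p, q)₁ = (2.2083, -1.1139).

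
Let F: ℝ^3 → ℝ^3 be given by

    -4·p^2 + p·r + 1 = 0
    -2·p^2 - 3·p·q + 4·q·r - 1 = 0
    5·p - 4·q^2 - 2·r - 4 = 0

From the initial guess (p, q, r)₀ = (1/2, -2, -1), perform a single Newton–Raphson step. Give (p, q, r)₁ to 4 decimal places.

(0.4444, -0.9584, -0.5564)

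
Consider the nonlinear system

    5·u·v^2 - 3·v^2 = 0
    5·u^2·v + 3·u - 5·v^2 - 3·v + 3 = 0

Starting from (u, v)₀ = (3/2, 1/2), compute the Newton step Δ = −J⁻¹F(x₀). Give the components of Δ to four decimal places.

(-0.9964, 0.0268)

At (3/2, 1/2): F = (1.1250, 10.3750).
Jacobian J = [[5·v^2, 10·u·v - 6·v], [10·u·v + 3, 5·u^2 - 10·v - 3]].
At the point, J = [[1.2500, 4.5000], [10.5000, 3.2500]] (det J = -43.1875).
Solving J·Δ = −F gives Δ = (-0.9964, 0.0268).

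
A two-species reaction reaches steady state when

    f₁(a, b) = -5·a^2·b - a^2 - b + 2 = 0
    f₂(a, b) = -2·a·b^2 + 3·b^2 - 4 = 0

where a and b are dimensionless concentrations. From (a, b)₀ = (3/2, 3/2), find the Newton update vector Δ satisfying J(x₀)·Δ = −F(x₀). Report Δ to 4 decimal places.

At (3/2, 3/2): F = (-18.6250, -4.0000).
Jacobian J = [[-10·a·b - 2·a, -5·a^2 - 1], [-2·b^2, -4·a·b + 6·b]].
At the point, J = [[-25.5000, -12.2500], [-4.5000, 0.0000]] (det J = -55.1250).
Solving J·Δ = −F gives Δ = (-0.8889, 0.3299).

(-0.8889, 0.3299)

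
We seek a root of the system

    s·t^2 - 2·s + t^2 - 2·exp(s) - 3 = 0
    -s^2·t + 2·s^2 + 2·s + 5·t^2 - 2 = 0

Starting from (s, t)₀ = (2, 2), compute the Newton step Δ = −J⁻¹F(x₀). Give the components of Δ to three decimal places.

(-1.840, -1.145)

At (2, 2): F = (-9.77811, 22.000).
Jacobian J = [[t^2 - 2·exp(s) - 2, 2·s·t + 2·t], [-2·s·t + 4·s + 2, -s^2 + 10·t]].
At the point, J = [[-12.77811, 12.000], [2.000, 16.000]] (det J = -228.44980).
Solving J·Δ = −F gives Δ = (-1.840, -1.145).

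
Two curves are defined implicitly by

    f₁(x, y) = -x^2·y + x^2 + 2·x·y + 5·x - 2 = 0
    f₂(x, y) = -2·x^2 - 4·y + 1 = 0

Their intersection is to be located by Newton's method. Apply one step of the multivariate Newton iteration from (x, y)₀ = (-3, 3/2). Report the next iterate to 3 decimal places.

(-1.360, 0.669)

At (-3, 3/2): F = (-30.500, -23.000).
Jacobian J = [[-2·x·y + 2·x + 2·y + 5, -x^2 + 2·x], [-4·x, -4]].
At the point, J = [[11.000, -15.000], [12.000, -4.000]] (det J = 136.000).
Solving J·Δ = −F gives Δ = (1.640, -0.831).
Then the next iterate is (x, y)₁ = (-1.360, 0.669).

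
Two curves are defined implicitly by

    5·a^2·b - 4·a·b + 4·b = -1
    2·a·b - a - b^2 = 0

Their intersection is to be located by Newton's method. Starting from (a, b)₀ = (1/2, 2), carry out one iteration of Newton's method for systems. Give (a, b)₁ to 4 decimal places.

(-0.4127, 0.2540)

At (1/2, 2): F = (7.5000, -2.5000).
Jacobian J = [[10·a·b - 4·b, 5·a^2 - 4·a + 4], [2·b - 1, 2·a - 2·b]].
At the point, J = [[2.0000, 3.2500], [3.0000, -3.0000]] (det J = -15.7500).
Solving J·Δ = −F gives Δ = (-0.9127, -1.7460).
Then the next iterate is (a, b)₁ = (-0.4127, 0.2540).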